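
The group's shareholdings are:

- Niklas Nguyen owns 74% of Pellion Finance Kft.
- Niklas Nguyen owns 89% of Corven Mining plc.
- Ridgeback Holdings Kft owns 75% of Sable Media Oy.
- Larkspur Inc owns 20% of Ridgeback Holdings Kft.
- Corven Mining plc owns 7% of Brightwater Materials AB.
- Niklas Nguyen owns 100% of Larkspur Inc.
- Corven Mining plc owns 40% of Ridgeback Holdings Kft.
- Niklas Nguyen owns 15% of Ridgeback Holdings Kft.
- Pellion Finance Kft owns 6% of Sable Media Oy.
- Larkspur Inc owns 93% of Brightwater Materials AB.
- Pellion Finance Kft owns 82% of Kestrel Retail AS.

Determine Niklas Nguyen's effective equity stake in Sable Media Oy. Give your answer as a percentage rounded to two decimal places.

Niklas reaches Sable along 4 paths.
Via Larkspur → Ridgeback: 100% × 20% × 75% = 15%.
Via Corven → Ridgeback: 89% × 40% × 75% = 26.7%.
Via Ridgeback: 15% × 75% = 11.25%.
Via Pellion: 74% × 6% = 4.44%.
Total: 15% + 26.7% + 11.25% + 4.44% = 57.39%.

57.39%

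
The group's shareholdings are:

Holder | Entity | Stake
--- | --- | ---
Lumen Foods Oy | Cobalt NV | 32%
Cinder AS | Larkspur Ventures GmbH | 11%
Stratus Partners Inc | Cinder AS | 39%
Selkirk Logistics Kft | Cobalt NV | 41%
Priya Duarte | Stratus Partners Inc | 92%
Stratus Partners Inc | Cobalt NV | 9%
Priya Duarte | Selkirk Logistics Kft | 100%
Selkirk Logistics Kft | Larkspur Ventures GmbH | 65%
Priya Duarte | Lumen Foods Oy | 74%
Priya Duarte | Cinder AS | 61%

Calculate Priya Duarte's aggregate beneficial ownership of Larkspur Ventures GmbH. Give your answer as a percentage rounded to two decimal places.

Priya reaches Larkspur along 3 paths.
Via Cinder: 61% × 11% = 6.71%.
Via Stratus → Cinder: 92% × 39% × 11% = 3.9468%.
Via Selkirk: 100% × 65% = 65%.
Total: 6.71% + 3.9468% + 65% = 75.6568%.
Rounded: 75.66%.

75.66%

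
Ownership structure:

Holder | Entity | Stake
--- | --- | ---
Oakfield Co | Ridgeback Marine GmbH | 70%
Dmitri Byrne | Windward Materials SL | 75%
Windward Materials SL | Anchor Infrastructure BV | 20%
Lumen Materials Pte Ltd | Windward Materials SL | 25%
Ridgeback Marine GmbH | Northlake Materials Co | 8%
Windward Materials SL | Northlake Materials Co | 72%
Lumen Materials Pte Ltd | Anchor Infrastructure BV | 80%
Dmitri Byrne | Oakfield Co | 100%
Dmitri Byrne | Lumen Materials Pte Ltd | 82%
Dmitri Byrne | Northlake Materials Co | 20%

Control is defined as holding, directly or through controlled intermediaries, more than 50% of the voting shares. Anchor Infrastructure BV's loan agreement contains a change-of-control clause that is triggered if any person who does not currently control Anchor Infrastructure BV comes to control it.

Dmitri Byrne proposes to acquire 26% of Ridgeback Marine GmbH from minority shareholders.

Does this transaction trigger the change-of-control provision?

No

The purchase changes only Dmitri's holdings, so Dmitri is the only person who could newly come to control Anchor.
Dmitri holds 82% of Lumen, so Dmitri controls Lumen.
Dmitri and Lumen together hold 75% + 25% = 100% of Windward, so Dmitri controls Windward.
Windward and Lumen together hold 20% + 80% = 100% of Anchor, so Dmitri controls Anchor.
So Dmitri already controls Anchor before the transaction.
After the purchase, Dmitri holds 26% of Ridgeback directly.
Dmitri controlled Anchor already, so this is not a new person acquiring control; every other person's position is unchanged or reduced.
No new person acquires control, so the clause is not triggered.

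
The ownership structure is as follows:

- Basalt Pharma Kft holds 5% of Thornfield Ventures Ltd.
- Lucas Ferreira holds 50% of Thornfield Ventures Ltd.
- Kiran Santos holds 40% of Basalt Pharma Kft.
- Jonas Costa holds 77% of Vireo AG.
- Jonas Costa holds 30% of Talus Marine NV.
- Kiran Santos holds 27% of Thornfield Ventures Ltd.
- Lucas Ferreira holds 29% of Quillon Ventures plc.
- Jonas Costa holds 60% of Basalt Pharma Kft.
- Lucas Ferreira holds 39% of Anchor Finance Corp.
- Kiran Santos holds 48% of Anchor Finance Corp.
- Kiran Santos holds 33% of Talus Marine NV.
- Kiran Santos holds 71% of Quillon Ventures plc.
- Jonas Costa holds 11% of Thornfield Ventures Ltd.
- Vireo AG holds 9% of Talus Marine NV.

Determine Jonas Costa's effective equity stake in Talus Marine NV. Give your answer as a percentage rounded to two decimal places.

36.93%

Jonas reaches Talus along 2 paths.
Via Vireo: 77% × 9% = 6.93%.
Direct stake: 30% = 30%.
Total: 6.93% + 30% = 36.93%.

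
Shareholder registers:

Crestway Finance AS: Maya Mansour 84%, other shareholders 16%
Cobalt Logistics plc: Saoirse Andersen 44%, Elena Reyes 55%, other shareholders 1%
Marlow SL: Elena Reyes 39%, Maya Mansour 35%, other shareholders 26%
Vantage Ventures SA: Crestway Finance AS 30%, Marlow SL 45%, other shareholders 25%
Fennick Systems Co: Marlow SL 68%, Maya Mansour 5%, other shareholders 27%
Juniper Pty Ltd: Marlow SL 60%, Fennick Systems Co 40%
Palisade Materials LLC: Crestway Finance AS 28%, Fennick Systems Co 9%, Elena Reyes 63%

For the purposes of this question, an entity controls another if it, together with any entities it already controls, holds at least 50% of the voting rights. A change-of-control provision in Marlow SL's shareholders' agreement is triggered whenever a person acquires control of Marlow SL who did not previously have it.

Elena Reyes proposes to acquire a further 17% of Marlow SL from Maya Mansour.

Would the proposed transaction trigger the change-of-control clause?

The purchase adds only to Elena's holdings (Maya's stake shrinks), so Elena is the only person who could newly come to control Marlow.
Elena holds 55% of Cobalt, so Elena controls Cobalt.
Elena holds 63% of Palisade, so Elena controls Palisade.
In Marlow, Elena's side holds only 39%, not ≥ 50%.
So before the transaction, Elena does not control Marlow.
After the purchase, Elena's direct stake in Marlow rises to 39% + 17% = 56%, and Maya's stake falls to 18%.
Elena holds 56% of Marlow, so Elena controls Marlow.
Elena did not control Marlow before and does after, so the clause is triggered.

Yes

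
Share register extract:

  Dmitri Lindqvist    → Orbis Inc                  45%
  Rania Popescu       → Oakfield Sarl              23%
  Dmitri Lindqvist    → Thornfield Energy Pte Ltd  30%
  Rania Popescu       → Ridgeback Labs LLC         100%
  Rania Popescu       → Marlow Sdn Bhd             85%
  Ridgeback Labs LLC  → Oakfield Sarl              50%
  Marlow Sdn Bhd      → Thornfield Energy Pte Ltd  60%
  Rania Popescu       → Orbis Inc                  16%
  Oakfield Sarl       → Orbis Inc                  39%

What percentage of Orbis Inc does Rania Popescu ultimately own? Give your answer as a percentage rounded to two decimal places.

44.47%

Rania reaches Orbis along 3 paths.
Via Ridgeback → Oakfield: 100% × 50% × 39% = 19.5%.
Via Oakfield: 23% × 39% = 8.97%.
Direct stake: 16% = 16%.
Total: 19.5% + 8.97% + 16% = 44.47%.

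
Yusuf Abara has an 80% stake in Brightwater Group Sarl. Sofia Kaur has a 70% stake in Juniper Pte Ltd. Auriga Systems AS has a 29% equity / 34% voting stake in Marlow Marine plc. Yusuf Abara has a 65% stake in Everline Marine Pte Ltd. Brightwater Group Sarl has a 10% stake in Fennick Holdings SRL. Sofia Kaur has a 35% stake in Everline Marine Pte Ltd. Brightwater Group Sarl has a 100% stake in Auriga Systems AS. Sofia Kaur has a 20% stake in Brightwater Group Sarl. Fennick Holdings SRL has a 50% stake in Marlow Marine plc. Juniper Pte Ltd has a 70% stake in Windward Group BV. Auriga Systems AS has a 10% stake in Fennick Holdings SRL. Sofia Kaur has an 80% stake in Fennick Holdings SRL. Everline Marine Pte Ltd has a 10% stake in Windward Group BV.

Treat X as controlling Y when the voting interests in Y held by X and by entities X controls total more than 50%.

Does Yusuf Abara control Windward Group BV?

Yusuf holds 80% of Brightwater, so Yusuf controls Brightwater.
Yusuf holds 65% of Everline, so Yusuf controls Everline.
Brightwater holds 100% of Auriga, so Yusuf controls Auriga.
In Windward, Yusuf's side holds only 10%, not > 50%.
So Yusuf does not control Windward.

No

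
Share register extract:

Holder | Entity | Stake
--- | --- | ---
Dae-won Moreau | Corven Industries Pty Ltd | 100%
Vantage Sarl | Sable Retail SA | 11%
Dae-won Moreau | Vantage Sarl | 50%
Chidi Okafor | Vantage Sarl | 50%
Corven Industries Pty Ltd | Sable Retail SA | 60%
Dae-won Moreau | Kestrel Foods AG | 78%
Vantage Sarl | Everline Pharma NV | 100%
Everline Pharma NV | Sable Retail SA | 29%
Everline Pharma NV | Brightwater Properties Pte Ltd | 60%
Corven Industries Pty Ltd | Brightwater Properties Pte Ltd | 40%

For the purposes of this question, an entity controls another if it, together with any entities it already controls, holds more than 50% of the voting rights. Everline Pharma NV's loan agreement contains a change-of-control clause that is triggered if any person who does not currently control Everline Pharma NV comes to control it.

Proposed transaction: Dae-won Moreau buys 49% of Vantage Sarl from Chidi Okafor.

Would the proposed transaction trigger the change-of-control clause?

Yes

The purchase adds only to Dae-won's holdings (Chidi's stake shrinks), so Dae-won is the only person who could newly come to control Everline.
Dae-won holds 100% of Corven, so Dae-won controls Corven.
Dae-won holds 78% of Kestrel, so Dae-won controls Kestrel.
Corven holds 60% of Sable, so Dae-won controls Sable.
Neither Dae-won nor any entity Dae-won controls holds any voting interest in Everline.
So before the transaction, Dae-won does not control Everline.
After the purchase, Dae-won's direct stake in Vantage rises to 50% + 49% = 99%, and Chidi's stake falls to 1%.
Dae-won holds 99% of Vantage, so Dae-won controls Vantage.
Vantage holds 100% of Everline, so Dae-won controls Everline.
Dae-won did not control Everline before and does after, so the clause is triggered.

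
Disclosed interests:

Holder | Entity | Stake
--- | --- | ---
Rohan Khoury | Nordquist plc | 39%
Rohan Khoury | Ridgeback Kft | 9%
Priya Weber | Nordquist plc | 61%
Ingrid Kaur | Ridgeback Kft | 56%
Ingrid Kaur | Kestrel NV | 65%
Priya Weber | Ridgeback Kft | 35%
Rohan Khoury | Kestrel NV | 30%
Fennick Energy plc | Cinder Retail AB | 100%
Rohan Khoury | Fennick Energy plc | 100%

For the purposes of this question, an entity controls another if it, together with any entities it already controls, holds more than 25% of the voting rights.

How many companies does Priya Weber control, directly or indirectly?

Priya holds 35% of Ridgeback, so Priya controls Ridgeback.
Priya holds 61% of Nordquist, so Priya controls Nordquist.
No other company's threshold is met.
Priya controls 2 companies.

2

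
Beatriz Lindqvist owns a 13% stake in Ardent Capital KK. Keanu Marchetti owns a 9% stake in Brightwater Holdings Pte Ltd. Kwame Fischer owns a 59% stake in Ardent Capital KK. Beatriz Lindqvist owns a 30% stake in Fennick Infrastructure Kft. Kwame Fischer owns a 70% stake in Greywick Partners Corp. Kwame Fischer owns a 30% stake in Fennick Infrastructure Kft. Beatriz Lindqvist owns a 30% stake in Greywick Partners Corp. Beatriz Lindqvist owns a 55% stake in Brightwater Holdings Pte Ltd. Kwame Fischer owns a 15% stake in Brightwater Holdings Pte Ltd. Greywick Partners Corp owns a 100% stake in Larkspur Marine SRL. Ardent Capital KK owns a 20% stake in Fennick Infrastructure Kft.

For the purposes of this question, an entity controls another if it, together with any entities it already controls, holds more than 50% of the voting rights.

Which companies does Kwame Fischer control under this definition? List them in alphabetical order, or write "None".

Kwame holds 59% of Ardent, so Kwame controls Ardent.
Kwame holds 70% of Greywick, so Kwame controls Greywick.
Greywick holds 100% of Larkspur, so Kwame controls Larkspur.
No other company's threshold is met.

Ardent Capital KK, Greywick Partners Corp, Larkspur Marine SRL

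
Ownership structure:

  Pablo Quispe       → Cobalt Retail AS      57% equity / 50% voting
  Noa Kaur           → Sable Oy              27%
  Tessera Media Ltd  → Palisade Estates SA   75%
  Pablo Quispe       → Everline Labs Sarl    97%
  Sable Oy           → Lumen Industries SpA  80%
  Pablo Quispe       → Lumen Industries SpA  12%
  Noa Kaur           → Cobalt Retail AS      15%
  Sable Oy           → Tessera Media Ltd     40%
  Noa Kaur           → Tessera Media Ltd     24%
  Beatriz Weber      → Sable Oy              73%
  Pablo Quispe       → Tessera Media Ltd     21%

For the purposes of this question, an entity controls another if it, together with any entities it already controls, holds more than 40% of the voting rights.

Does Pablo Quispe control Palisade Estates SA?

No

Pablo holds 50% of Cobalt, so Pablo controls Cobalt.
Pablo holds 97% of Everline, so Pablo controls Everline.
Neither Pablo nor any entity Pablo controls holds any voting interest in Palisade.
So Pablo does not control Palisade.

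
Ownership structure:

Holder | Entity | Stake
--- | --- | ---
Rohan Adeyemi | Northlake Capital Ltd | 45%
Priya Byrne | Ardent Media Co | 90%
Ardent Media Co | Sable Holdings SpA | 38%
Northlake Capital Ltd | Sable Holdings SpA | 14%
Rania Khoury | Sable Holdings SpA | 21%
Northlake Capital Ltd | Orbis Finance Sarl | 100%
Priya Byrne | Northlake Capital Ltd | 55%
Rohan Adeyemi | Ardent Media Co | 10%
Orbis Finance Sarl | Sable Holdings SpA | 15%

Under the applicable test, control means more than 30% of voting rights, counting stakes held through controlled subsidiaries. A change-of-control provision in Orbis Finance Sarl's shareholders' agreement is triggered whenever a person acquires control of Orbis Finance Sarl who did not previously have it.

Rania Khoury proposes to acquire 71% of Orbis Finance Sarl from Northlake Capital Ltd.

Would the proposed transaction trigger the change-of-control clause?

Yes

The purchase adds only to Rania's holdings (Northlake's stake shrinks), so Rania is the only person who could newly come to control Orbis.
Rania's largest direct stake is 21% in Sable, which does not meet the threshold, so Rania controls no company.
Neither Rania nor any entity Rania controls holds any voting interest in Orbis.
So before the transaction, Rania does not control Orbis.
After the purchase, Rania holds 71% of Orbis directly, and Northlake's stake falls to 29%.
Rania holds 71% of Orbis, so Rania controls Orbis.
Rania did not control Orbis before and does after, so the clause is triggered.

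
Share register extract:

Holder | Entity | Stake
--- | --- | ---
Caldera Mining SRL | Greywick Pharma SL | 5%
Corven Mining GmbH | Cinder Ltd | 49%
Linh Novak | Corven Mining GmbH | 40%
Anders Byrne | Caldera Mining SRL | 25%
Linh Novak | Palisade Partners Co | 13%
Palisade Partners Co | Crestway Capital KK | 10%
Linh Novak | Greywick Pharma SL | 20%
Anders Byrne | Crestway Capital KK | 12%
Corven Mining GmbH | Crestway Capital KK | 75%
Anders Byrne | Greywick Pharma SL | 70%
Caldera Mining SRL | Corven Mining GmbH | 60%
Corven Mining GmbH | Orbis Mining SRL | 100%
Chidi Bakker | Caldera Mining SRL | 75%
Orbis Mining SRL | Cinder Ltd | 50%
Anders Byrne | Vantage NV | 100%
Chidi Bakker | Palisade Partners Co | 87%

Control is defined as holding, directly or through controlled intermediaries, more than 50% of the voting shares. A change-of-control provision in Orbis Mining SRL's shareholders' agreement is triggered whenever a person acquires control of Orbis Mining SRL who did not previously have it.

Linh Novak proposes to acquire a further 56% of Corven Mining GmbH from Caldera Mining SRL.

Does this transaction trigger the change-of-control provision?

Yes

The purchase adds only to Linh's holdings (Caldera's stake shrinks), so Linh is the only person who could newly come to control Orbis.
Linh's largest direct stake is 40% in Corven, which does not meet the threshold, so Linh controls no company.
Neither Linh nor any entity Linh controls holds any voting interest in Orbis.
So before the transaction, Linh does not control Orbis.
After the purchase, Linh's direct stake in Corven rises to 40% + 56% = 96%, and Caldera's stake falls to 4%.
Linh holds 96% of Corven, so Linh controls Corven.
Corven holds 100% of Orbis, so Linh controls Orbis.
Linh did not control Orbis before and does after, so the clause is triggered.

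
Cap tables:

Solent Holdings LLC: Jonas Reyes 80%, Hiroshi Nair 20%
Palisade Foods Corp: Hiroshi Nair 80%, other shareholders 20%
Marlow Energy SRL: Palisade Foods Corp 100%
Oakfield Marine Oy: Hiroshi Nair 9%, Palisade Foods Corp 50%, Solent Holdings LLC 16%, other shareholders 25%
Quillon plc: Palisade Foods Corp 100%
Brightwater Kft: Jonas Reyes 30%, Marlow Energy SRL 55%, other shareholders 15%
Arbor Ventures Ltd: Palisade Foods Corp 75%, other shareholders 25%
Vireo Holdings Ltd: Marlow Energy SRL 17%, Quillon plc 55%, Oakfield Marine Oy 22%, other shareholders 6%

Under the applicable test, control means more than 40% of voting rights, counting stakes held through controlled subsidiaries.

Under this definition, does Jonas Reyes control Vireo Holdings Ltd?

No

Jonas holds 80% of Solent, so Jonas controls Solent.
Neither Jonas nor any entity Jonas controls holds any voting interest in Vireo.
So Jonas does not control Vireo.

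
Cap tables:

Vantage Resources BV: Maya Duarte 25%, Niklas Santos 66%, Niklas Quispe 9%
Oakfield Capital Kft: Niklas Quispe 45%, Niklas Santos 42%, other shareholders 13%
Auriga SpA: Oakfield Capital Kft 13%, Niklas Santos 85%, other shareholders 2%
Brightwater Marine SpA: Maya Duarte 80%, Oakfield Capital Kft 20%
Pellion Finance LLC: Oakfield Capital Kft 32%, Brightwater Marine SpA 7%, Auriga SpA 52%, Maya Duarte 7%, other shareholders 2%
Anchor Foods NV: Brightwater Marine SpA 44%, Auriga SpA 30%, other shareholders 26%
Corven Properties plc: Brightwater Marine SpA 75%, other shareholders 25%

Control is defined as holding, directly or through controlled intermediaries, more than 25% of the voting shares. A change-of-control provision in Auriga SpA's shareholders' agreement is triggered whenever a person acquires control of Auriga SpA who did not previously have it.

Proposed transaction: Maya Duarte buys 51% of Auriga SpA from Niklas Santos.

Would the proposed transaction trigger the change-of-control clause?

Yes

The purchase adds only to Maya's holdings (Niklas Santos's stake shrinks), so Maya is the only person who could newly come to control Auriga.
Maya holds 80% of Brightwater, so Maya controls Brightwater.
Brightwater holds 44% of Anchor, so Maya controls Anchor.
Brightwater holds 75% of Corven, so Maya controls Corven.
Neither Maya nor any entity Maya controls holds any voting interest in Auriga.
So before the transaction, Maya does not control Auriga.
After the purchase, Maya holds 51% of Auriga directly, and Niklas Santos's stake falls to 34%.
Maya holds 51% of Auriga, so Maya controls Auriga.
Maya did not control Auriga before and does after, so the clause is triggered.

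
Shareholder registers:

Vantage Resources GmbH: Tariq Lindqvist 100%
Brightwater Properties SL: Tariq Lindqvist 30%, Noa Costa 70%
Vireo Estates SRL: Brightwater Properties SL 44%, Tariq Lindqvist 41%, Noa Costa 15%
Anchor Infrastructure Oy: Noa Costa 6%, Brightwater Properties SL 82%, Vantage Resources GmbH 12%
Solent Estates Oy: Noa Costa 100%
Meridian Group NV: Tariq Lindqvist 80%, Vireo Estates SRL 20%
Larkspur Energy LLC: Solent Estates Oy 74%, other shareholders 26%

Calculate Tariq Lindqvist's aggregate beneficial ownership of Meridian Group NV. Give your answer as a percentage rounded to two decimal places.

90.84%

Tariq reaches Meridian along 3 paths.
Direct stake: 80% = 80%.
Via Brightwater → Vireo: 30% × 44% × 20% = 2.64%.
Via Vireo: 41% × 20% = 8.2%.
Total: 80% + 2.64% + 8.2% = 90.84%.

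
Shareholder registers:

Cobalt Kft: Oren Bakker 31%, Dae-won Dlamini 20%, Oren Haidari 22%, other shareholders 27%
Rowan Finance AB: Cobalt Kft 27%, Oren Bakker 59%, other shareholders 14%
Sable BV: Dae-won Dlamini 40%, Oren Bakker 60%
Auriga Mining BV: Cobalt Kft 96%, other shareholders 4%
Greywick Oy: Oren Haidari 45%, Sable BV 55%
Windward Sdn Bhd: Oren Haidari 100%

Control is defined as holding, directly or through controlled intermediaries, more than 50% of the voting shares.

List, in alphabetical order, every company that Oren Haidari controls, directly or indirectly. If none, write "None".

Windward Sdn Bhd

Oren Haidari holds 100% of Windward, so Oren Haidari controls Windward.
No other company's threshold is met.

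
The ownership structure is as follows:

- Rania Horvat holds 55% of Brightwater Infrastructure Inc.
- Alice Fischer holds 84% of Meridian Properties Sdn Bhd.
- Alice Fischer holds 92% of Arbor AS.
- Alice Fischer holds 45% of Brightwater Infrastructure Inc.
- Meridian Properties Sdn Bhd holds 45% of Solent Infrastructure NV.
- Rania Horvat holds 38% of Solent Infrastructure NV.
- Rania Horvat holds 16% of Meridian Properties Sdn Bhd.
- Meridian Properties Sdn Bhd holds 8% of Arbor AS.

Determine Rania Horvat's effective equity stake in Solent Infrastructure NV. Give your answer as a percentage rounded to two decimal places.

Rania reaches Solent along 2 paths.
Via Meridian: 16% × 45% = 7.2%.
Direct stake: 38% = 38%.
Total: 7.2% + 38% = 45.2%.
Rounded: 45.20%.

45.20%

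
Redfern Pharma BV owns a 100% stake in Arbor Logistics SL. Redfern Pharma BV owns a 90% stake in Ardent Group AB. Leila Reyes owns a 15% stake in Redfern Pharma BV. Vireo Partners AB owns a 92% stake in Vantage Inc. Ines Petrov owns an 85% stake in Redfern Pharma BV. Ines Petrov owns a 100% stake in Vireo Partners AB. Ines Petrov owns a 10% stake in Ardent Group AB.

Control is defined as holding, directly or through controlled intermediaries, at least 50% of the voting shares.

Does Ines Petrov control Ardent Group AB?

Yes

Ines holds 85% of Redfern, so Ines controls Redfern.
Redfern and Ines together hold 90% + 10% = 100% of Ardent, so Ines controls Ardent.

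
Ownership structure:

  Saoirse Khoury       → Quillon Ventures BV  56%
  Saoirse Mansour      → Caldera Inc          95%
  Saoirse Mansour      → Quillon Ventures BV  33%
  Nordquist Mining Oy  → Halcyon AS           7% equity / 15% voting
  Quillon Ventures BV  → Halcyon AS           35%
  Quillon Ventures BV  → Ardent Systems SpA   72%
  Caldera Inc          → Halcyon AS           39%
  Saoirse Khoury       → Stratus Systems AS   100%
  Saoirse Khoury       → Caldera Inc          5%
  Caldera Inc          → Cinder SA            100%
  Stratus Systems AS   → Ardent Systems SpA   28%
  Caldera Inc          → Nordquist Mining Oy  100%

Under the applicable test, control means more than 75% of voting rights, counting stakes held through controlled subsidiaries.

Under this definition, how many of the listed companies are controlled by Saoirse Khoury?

Saoirse Khoury holds 100% of Stratus, so Saoirse Khoury controls Stratus.
No other company's threshold is met.
Saoirse Khoury controls 1 company.

1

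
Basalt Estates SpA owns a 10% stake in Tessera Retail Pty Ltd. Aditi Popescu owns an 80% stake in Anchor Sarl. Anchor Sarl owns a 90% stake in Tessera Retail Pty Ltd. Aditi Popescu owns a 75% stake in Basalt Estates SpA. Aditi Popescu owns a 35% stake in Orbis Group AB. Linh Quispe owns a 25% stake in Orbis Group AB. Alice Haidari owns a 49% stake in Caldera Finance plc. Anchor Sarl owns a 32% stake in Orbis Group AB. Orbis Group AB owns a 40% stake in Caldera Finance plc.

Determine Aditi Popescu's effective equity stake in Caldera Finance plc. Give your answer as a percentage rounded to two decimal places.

Aditi reaches Caldera along 2 paths.
Via Anchor → Orbis: 80% × 32% × 40% = 10.24%.
Via Orbis: 35% × 40% = 14%.
Total: 10.24% + 14% = 24.24%.

24.24%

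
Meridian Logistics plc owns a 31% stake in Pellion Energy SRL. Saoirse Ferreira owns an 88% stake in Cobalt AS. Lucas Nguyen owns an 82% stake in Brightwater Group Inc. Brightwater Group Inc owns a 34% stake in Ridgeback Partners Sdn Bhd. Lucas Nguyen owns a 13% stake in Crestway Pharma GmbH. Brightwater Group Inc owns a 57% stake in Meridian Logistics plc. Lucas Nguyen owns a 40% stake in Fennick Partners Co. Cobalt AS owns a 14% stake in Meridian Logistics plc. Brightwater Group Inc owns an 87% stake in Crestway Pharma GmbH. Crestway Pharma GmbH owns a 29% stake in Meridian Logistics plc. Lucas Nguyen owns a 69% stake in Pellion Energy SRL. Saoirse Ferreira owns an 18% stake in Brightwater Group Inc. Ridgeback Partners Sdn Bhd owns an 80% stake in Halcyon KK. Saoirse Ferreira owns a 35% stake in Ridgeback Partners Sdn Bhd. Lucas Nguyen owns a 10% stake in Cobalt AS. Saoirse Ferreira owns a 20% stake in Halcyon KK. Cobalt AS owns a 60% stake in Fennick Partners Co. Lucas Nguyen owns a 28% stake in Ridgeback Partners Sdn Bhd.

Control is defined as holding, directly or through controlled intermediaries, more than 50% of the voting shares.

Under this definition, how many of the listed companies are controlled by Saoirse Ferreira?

2

Saoirse holds 88% of Cobalt, so Saoirse controls Cobalt.
Cobalt holds 60% of Fennick, so Saoirse controls Fennick.
No other company's threshold is met.
Saoirse controls 2 companies.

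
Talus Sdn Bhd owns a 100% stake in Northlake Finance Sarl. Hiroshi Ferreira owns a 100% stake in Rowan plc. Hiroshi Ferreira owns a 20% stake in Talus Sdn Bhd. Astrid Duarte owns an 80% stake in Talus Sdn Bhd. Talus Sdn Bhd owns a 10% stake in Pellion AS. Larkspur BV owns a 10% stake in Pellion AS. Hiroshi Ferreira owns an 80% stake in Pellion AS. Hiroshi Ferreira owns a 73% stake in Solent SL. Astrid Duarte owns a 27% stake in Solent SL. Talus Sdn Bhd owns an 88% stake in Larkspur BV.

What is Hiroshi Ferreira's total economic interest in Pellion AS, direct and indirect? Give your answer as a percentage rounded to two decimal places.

Hiroshi reaches Pellion along 3 paths.
Direct stake: 80% = 80%.
Via Talus → Larkspur: 20% × 88% × 10% = 1.76%.
Via Talus: 20% × 10% = 2%.
Total: 80% + 1.76% + 2% = 83.76%.

83.76%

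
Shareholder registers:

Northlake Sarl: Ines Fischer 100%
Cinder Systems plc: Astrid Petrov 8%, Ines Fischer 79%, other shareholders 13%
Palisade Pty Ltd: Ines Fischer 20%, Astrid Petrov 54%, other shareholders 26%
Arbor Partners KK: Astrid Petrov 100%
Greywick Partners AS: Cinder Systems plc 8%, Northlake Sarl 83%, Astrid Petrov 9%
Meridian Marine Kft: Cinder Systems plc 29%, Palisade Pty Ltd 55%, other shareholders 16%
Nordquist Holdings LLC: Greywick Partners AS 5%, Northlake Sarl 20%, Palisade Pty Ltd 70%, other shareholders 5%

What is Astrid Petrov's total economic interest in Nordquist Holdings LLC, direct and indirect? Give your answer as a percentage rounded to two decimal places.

Astrid reaches Nordquist along 3 paths.
Via Cinder → Greywick: 8% × 8% × 5% = 0.032%.
Via Greywick: 9% × 5% = 0.45%.
Via Palisade: 54% × 70% = 37.8%.
Total: 0.032% + 0.45% + 37.8% = 38.282%.
Rounded: 38.28%.

38.28%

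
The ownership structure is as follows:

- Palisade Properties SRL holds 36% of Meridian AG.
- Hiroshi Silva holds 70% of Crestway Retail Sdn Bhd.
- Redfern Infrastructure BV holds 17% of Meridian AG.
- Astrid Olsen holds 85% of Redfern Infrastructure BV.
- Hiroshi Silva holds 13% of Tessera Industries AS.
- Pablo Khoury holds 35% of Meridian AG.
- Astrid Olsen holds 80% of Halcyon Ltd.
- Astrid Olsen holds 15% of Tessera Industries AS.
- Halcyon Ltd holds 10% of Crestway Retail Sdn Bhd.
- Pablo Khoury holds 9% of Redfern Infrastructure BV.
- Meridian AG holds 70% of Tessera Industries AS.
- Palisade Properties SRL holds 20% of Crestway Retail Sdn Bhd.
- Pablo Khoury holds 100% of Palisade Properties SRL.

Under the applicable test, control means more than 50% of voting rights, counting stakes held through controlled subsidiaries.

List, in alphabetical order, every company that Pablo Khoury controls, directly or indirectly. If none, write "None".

Meridian AG, Palisade Properties SRL, Tessera Industries AS

Pablo holds 100% of Palisade, so Pablo controls Palisade.
Palisade and Pablo together hold 36% + 35% = 71% of Meridian, so Pablo controls Meridian.
Meridian holds 70% of Tessera, so Pablo controls Tessera.
No other company's threshold is met.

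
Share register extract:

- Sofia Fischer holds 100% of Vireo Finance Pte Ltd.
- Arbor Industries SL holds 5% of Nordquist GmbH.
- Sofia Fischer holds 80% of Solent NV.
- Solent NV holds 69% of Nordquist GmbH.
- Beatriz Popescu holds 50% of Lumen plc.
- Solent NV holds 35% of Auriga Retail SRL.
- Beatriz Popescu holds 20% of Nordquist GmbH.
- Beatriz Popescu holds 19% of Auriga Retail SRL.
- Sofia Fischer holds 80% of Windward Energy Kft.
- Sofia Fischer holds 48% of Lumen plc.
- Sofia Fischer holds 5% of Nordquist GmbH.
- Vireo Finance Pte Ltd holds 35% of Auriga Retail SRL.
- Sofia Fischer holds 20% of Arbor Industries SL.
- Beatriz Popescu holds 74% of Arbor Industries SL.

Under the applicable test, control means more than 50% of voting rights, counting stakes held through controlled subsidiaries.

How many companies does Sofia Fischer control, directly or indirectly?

5

Sofia holds 80% of Solent, so Sofia controls Solent.
Solent and Sofia together hold 69% + 5% = 74% of Nordquist, so Sofia controls Nordquist.
Sofia holds 100% of Vireo, so Sofia controls Vireo.
Vireo and Solent together hold 35% + 35% = 70% of Auriga, so Sofia controls Auriga.
Sofia holds 80% of Windward, so Sofia controls Windward.
No other company's threshold is met.
Sofia controls 5 companies.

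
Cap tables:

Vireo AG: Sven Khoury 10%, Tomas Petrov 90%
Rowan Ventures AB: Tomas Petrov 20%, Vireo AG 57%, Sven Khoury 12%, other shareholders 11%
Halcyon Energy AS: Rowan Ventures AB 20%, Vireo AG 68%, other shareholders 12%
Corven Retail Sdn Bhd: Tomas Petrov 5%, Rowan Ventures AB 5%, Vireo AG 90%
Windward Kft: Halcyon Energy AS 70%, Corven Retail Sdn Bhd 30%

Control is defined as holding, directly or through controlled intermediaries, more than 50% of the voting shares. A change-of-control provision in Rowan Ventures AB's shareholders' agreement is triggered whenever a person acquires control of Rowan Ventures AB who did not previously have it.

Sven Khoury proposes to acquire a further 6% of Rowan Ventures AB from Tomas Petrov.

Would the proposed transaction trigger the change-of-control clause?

No

The purchase adds only to Sven's holdings (Tomas's stake shrinks), so Sven is the only person who could newly come to control Rowan.
Sven's largest direct stake is 12% in Rowan, which does not meet the threshold, so Sven controls no company.
In Rowan, Sven's side holds only 12%, not > 50%.
So before the transaction, Sven does not control Rowan.
After the purchase, Sven's direct stake in Rowan rises to 12% + 6% = 18%, and Tomas's stake falls to 14%.
After the transaction, Sven's side holds 18% of Rowan, not > 50%, so Sven still does not control Rowan.
No new person acquires control, so the clause is not triggered.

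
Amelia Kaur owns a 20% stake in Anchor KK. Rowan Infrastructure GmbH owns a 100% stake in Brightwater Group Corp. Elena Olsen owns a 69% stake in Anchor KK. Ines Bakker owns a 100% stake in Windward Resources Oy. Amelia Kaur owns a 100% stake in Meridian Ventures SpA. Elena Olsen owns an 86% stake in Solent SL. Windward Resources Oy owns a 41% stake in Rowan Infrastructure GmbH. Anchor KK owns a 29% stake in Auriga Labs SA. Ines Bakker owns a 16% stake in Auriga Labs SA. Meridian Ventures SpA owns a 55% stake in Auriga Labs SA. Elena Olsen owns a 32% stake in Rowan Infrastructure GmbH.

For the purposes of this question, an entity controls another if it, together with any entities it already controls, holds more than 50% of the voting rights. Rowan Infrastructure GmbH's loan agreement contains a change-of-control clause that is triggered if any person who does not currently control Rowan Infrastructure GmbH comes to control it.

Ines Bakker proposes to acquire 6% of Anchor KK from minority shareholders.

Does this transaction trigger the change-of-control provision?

The purchase changes only Ines's holdings, so Ines is the only person who could newly come to control Rowan.
Ines holds 100% of Windward, so Ines controls Windward.
In Rowan, Ines's side holds only 41%, not > 50%.
So before the transaction, Ines does not control Rowan.
After the purchase, Ines holds 6% of Anchor directly.
Ines's side now holds 6% of Anchor, not > 50%, so Ines still does not control Anchor.
After the transaction, Ines's side holds 41% of Rowan, not > 50%, so Ines still does not control Rowan.
No new person acquires control, so the clause is not triggered.

No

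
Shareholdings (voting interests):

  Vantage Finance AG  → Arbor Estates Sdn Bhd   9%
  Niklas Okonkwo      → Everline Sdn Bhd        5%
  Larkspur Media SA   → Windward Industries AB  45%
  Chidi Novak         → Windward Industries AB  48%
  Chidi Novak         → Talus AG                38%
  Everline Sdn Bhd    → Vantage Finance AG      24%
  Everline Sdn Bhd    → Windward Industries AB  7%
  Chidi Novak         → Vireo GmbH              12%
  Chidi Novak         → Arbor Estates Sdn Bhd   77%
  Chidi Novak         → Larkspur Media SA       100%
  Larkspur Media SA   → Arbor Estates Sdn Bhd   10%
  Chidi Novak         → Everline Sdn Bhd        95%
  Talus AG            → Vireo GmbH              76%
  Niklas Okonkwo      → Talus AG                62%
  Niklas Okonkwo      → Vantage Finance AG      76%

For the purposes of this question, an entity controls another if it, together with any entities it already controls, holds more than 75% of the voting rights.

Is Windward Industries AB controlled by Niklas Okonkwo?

Niklas holds 76% of Vantage, so Niklas controls Vantage.
Neither Niklas nor any entity Niklas controls holds any voting interest in Windward.
So Niklas does not control Windward.

No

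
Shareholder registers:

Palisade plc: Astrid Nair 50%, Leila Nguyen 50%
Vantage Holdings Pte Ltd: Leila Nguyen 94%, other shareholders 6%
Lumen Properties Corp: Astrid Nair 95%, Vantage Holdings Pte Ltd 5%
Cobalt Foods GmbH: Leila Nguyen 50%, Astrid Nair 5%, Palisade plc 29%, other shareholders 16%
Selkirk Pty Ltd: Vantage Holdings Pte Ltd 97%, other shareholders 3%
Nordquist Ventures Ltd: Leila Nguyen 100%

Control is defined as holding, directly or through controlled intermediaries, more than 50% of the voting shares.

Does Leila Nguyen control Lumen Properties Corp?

No

Leila holds 94% of Vantage, so Leila controls Vantage.
Vantage holds 97% of Selkirk, so Leila controls Selkirk.
Leila holds 100% of Nordquist, so Leila controls Nordquist.
In Lumen, Leila's side holds only 5%, not > 50%.
So Leila does not control Lumen.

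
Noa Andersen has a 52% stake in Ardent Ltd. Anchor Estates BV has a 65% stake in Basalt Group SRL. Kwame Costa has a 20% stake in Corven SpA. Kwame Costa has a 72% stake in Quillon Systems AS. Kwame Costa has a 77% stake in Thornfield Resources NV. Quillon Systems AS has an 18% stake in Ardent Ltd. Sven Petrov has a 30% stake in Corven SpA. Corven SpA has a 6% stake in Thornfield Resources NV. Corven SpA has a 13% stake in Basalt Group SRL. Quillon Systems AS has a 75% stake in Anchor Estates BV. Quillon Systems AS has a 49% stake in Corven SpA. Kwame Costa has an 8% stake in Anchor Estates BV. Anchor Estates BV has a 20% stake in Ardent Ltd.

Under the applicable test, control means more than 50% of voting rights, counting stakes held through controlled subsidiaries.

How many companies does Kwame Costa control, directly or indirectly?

5

Kwame holds 72% of Quillon, so Kwame controls Quillon.
Kwame and Quillon together hold 20% + 49% = 69% of Corven, so Kwame controls Corven.
Kwame and Quillon together hold 8% + 75% = 83% of Anchor, so Kwame controls Anchor.
Corven and Anchor together hold 13% + 65% = 78% of Basalt, so Kwame controls Basalt.
Kwame and Corven together hold 77% + 6% = 83% of Thornfield, so Kwame controls Thornfield.
No other company's threshold is met.
Kwame controls 5 companies.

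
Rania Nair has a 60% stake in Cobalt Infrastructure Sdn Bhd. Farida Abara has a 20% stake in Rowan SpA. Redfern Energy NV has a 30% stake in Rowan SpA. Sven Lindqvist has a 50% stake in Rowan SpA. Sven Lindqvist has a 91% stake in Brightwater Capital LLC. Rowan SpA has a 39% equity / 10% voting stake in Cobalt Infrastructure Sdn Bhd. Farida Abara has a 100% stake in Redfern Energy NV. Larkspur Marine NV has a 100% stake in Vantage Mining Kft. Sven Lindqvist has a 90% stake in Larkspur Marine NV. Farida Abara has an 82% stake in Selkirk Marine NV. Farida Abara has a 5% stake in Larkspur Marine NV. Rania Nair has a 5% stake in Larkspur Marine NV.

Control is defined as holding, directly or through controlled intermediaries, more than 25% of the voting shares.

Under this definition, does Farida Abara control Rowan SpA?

Yes

Farida holds 100% of Redfern, so Farida controls Redfern.
Redfern and Farida together hold 30% + 20% = 50% of Rowan, so Farida controls Rowan.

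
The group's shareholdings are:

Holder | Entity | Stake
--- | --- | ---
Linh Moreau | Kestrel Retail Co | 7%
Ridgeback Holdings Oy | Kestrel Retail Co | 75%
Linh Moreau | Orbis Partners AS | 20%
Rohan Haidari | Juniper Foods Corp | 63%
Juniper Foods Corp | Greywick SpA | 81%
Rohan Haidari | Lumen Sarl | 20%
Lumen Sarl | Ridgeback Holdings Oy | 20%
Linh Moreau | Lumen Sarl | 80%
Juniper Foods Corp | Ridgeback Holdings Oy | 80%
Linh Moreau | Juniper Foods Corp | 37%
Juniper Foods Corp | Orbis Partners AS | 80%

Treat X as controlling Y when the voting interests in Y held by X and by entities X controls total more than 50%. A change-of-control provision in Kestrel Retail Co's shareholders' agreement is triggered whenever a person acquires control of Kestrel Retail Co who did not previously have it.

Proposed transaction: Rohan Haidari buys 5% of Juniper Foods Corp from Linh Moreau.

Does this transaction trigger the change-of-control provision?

The purchase adds only to Rohan's holdings (Linh's stake shrinks), so Rohan is the only person who could newly come to control Kestrel.
Rohan holds 63% of Juniper, so Rohan controls Juniper.
Juniper holds 80% of Ridgeback, so Rohan controls Ridgeback.
Ridgeback holds 75% of Kestrel, so Rohan controls Kestrel.
So Rohan already controls Kestrel before the transaction.
After the purchase, Rohan's direct stake in Juniper rises to 63% + 5% = 68%, and Linh's stake falls to 32%.
Rohan controlled Kestrel already, so this is not a new person acquiring control; every other person's position is unchanged or reduced.
No new person acquires control, so the clause is not triggered.

No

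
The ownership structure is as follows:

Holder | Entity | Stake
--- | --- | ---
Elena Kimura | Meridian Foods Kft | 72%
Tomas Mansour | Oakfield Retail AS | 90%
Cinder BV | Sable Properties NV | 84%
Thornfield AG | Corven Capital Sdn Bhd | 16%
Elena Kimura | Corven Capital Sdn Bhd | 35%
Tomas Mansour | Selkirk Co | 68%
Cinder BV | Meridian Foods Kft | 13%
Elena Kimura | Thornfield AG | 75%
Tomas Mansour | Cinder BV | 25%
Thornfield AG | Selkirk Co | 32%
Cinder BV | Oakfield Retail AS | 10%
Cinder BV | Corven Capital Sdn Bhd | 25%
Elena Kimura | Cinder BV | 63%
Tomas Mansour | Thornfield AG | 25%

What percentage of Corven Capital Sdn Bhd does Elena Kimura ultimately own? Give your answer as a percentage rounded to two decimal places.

62.75%

Elena reaches Corven along 3 paths.
Direct stake: 35% = 35%.
Via Thornfield: 75% × 16% = 12%.
Via Cinder: 63% × 25% = 15.75%.
Total: 35% + 12% + 15.75% = 62.75%.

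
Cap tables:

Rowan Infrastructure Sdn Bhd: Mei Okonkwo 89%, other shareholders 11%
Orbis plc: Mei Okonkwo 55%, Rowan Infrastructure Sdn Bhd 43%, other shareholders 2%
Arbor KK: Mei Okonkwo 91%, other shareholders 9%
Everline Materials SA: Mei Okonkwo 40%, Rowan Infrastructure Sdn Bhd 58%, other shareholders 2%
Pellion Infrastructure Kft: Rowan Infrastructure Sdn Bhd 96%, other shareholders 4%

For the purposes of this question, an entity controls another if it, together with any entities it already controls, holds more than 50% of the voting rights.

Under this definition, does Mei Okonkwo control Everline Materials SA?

Mei holds 89% of Rowan, so Mei controls Rowan.
Mei and Rowan together hold 40% + 58% = 98% of Everline, so Mei controls Everline.

Yes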